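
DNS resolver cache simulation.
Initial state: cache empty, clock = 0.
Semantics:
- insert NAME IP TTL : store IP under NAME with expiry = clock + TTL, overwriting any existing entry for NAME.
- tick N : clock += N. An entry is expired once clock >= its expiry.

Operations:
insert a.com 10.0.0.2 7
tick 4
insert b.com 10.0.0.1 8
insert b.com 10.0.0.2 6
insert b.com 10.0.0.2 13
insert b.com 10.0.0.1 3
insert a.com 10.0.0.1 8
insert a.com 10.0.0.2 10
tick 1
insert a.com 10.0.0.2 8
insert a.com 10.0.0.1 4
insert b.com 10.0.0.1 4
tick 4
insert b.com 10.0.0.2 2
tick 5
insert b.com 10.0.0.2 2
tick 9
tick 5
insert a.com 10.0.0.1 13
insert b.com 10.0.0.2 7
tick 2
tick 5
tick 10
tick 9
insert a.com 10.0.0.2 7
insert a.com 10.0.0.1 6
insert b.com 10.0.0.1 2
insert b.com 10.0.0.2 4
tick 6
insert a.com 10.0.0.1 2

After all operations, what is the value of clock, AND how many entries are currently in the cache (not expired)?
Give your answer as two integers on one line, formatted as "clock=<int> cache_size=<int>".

Answer: clock=60 cache_size=1

Derivation:
Op 1: insert a.com -> 10.0.0.2 (expiry=0+7=7). clock=0
Op 2: tick 4 -> clock=4.
Op 3: insert b.com -> 10.0.0.1 (expiry=4+8=12). clock=4
Op 4: insert b.com -> 10.0.0.2 (expiry=4+6=10). clock=4
Op 5: insert b.com -> 10.0.0.2 (expiry=4+13=17). clock=4
Op 6: insert b.com -> 10.0.0.1 (expiry=4+3=7). clock=4
Op 7: insert a.com -> 10.0.0.1 (expiry=4+8=12). clock=4
Op 8: insert a.com -> 10.0.0.2 (expiry=4+10=14). clock=4
Op 9: tick 1 -> clock=5.
Op 10: insert a.com -> 10.0.0.2 (expiry=5+8=13). clock=5
Op 11: insert a.com -> 10.0.0.1 (expiry=5+4=9). clock=5
Op 12: insert b.com -> 10.0.0.1 (expiry=5+4=9). clock=5
Op 13: tick 4 -> clock=9. purged={a.com,b.com}
Op 14: insert b.com -> 10.0.0.2 (expiry=9+2=11). clock=9
Op 15: tick 5 -> clock=14. purged={b.com}
Op 16: insert b.com -> 10.0.0.2 (expiry=14+2=16). clock=14
Op 17: tick 9 -> clock=23. purged={b.com}
Op 18: tick 5 -> clock=28.
Op 19: insert a.com -> 10.0.0.1 (expiry=28+13=41). clock=28
Op 20: insert b.com -> 10.0.0.2 (expiry=28+7=35). clock=28
Op 21: tick 2 -> clock=30.
Op 22: tick 5 -> clock=35. purged={b.com}
Op 23: tick 10 -> clock=45. purged={a.com}
Op 24: tick 9 -> clock=54.
Op 25: insert a.com -> 10.0.0.2 (expiry=54+7=61). clock=54
Op 26: insert a.com -> 10.0.0.1 (expiry=54+6=60). clock=54
Op 27: insert b.com -> 10.0.0.1 (expiry=54+2=56). clock=54
Op 28: insert b.com -> 10.0.0.2 (expiry=54+4=58). clock=54
Op 29: tick 6 -> clock=60. purged={a.com,b.com}
Op 30: insert a.com -> 10.0.0.1 (expiry=60+2=62). clock=60
Final clock = 60
Final cache (unexpired): {a.com} -> size=1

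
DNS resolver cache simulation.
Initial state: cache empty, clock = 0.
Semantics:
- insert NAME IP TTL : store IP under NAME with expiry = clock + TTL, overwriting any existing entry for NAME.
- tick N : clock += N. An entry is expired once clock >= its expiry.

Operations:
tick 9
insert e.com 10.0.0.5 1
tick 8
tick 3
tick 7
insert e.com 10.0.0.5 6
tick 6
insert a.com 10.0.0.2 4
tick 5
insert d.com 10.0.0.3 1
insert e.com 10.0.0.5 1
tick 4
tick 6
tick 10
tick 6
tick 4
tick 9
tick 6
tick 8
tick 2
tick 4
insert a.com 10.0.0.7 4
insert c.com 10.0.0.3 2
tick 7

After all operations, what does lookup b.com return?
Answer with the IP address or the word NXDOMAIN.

Op 1: tick 9 -> clock=9.
Op 2: insert e.com -> 10.0.0.5 (expiry=9+1=10). clock=9
Op 3: tick 8 -> clock=17. purged={e.com}
Op 4: tick 3 -> clock=20.
Op 5: tick 7 -> clock=27.
Op 6: insert e.com -> 10.0.0.5 (expiry=27+6=33). clock=27
Op 7: tick 6 -> clock=33. purged={e.com}
Op 8: insert a.com -> 10.0.0.2 (expiry=33+4=37). clock=33
Op 9: tick 5 -> clock=38. purged={a.com}
Op 10: insert d.com -> 10.0.0.3 (expiry=38+1=39). clock=38
Op 11: insert e.com -> 10.0.0.5 (expiry=38+1=39). clock=38
Op 12: tick 4 -> clock=42. purged={d.com,e.com}
Op 13: tick 6 -> clock=48.
Op 14: tick 10 -> clock=58.
Op 15: tick 6 -> clock=64.
Op 16: tick 4 -> clock=68.
Op 17: tick 9 -> clock=77.
Op 18: tick 6 -> clock=83.
Op 19: tick 8 -> clock=91.
Op 20: tick 2 -> clock=93.
Op 21: tick 4 -> clock=97.
Op 22: insert a.com -> 10.0.0.7 (expiry=97+4=101). clock=97
Op 23: insert c.com -> 10.0.0.3 (expiry=97+2=99). clock=97
Op 24: tick 7 -> clock=104. purged={a.com,c.com}
lookup b.com: not in cache (expired or never inserted)

Answer: NXDOMAIN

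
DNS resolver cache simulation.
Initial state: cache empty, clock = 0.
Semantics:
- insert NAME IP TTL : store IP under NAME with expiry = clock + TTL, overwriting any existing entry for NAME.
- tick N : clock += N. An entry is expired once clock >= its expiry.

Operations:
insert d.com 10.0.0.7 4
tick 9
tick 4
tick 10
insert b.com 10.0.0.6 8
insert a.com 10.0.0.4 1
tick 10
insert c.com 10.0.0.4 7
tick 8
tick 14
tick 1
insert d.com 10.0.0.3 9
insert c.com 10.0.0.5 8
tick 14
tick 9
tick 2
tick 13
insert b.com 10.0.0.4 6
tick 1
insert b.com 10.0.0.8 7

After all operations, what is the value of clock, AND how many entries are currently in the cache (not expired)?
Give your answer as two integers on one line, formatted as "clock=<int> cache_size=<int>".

Op 1: insert d.com -> 10.0.0.7 (expiry=0+4=4). clock=0
Op 2: tick 9 -> clock=9. purged={d.com}
Op 3: tick 4 -> clock=13.
Op 4: tick 10 -> clock=23.
Op 5: insert b.com -> 10.0.0.6 (expiry=23+8=31). clock=23
Op 6: insert a.com -> 10.0.0.4 (expiry=23+1=24). clock=23
Op 7: tick 10 -> clock=33. purged={a.com,b.com}
Op 8: insert c.com -> 10.0.0.4 (expiry=33+7=40). clock=33
Op 9: tick 8 -> clock=41. purged={c.com}
Op 10: tick 14 -> clock=55.
Op 11: tick 1 -> clock=56.
Op 12: insert d.com -> 10.0.0.3 (expiry=56+9=65). clock=56
Op 13: insert c.com -> 10.0.0.5 (expiry=56+8=64). clock=56
Op 14: tick 14 -> clock=70. purged={c.com,d.com}
Op 15: tick 9 -> clock=79.
Op 16: tick 2 -> clock=81.
Op 17: tick 13 -> clock=94.
Op 18: insert b.com -> 10.0.0.4 (expiry=94+6=100). clock=94
Op 19: tick 1 -> clock=95.
Op 20: insert b.com -> 10.0.0.8 (expiry=95+7=102). clock=95
Final clock = 95
Final cache (unexpired): {b.com} -> size=1

Answer: clock=95 cache_size=1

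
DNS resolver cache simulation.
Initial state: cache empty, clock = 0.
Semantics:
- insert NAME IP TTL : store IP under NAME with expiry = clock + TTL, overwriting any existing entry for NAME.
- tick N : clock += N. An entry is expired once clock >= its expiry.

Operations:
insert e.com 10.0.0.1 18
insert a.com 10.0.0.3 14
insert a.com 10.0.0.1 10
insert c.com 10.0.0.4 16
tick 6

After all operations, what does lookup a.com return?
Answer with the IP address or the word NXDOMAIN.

Op 1: insert e.com -> 10.0.0.1 (expiry=0+18=18). clock=0
Op 2: insert a.com -> 10.0.0.3 (expiry=0+14=14). clock=0
Op 3: insert a.com -> 10.0.0.1 (expiry=0+10=10). clock=0
Op 4: insert c.com -> 10.0.0.4 (expiry=0+16=16). clock=0
Op 5: tick 6 -> clock=6.
lookup a.com: present, ip=10.0.0.1 expiry=10 > clock=6

Answer: 10.0.0.1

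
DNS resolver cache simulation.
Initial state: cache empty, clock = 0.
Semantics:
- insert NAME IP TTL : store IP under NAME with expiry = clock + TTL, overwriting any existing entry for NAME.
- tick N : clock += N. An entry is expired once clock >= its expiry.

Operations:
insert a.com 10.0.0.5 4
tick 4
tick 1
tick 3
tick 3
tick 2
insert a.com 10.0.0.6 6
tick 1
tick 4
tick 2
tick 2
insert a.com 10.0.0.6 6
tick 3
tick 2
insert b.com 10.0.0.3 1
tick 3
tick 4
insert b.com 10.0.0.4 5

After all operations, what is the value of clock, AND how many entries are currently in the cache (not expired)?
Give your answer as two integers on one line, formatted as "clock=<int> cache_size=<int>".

Op 1: insert a.com -> 10.0.0.5 (expiry=0+4=4). clock=0
Op 2: tick 4 -> clock=4. purged={a.com}
Op 3: tick 1 -> clock=5.
Op 4: tick 3 -> clock=8.
Op 5: tick 3 -> clock=11.
Op 6: tick 2 -> clock=13.
Op 7: insert a.com -> 10.0.0.6 (expiry=13+6=19). clock=13
Op 8: tick 1 -> clock=14.
Op 9: tick 4 -> clock=18.
Op 10: tick 2 -> clock=20. purged={a.com}
Op 11: tick 2 -> clock=22.
Op 12: insert a.com -> 10.0.0.6 (expiry=22+6=28). clock=22
Op 13: tick 3 -> clock=25.
Op 14: tick 2 -> clock=27.
Op 15: insert b.com -> 10.0.0.3 (expiry=27+1=28). clock=27
Op 16: tick 3 -> clock=30. purged={a.com,b.com}
Op 17: tick 4 -> clock=34.
Op 18: insert b.com -> 10.0.0.4 (expiry=34+5=39). clock=34
Final clock = 34
Final cache (unexpired): {b.com} -> size=1

Answer: clock=34 cache_size=1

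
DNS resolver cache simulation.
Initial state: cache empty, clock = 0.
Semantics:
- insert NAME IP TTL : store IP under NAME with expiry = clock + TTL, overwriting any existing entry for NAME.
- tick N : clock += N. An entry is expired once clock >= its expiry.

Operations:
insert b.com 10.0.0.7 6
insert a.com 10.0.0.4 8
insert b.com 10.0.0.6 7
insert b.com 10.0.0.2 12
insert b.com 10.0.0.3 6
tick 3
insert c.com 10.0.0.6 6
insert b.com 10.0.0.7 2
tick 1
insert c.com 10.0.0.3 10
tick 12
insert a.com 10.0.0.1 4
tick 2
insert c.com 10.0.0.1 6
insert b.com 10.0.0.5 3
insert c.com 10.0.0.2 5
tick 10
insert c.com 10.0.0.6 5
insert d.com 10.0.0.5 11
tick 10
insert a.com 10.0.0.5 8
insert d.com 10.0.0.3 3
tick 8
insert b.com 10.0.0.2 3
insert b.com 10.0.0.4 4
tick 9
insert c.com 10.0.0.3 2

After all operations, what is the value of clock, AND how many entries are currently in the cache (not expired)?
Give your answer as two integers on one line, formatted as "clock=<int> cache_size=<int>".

Op 1: insert b.com -> 10.0.0.7 (expiry=0+6=6). clock=0
Op 2: insert a.com -> 10.0.0.4 (expiry=0+8=8). clock=0
Op 3: insert b.com -> 10.0.0.6 (expiry=0+7=7). clock=0
Op 4: insert b.com -> 10.0.0.2 (expiry=0+12=12). clock=0
Op 5: insert b.com -> 10.0.0.3 (expiry=0+6=6). clock=0
Op 6: tick 3 -> clock=3.
Op 7: insert c.com -> 10.0.0.6 (expiry=3+6=9). clock=3
Op 8: insert b.com -> 10.0.0.7 (expiry=3+2=5). clock=3
Op 9: tick 1 -> clock=4.
Op 10: insert c.com -> 10.0.0.3 (expiry=4+10=14). clock=4
Op 11: tick 12 -> clock=16. purged={a.com,b.com,c.com}
Op 12: insert a.com -> 10.0.0.1 (expiry=16+4=20). clock=16
Op 13: tick 2 -> clock=18.
Op 14: insert c.com -> 10.0.0.1 (expiry=18+6=24). clock=18
Op 15: insert b.com -> 10.0.0.5 (expiry=18+3=21). clock=18
Op 16: insert c.com -> 10.0.0.2 (expiry=18+5=23). clock=18
Op 17: tick 10 -> clock=28. purged={a.com,b.com,c.com}
Op 18: insert c.com -> 10.0.0.6 (expiry=28+5=33). clock=28
Op 19: insert d.com -> 10.0.0.5 (expiry=28+11=39). clock=28
Op 20: tick 10 -> clock=38. purged={c.com}
Op 21: insert a.com -> 10.0.0.5 (expiry=38+8=46). clock=38
Op 22: insert d.com -> 10.0.0.3 (expiry=38+3=41). clock=38
Op 23: tick 8 -> clock=46. purged={a.com,d.com}
Op 24: insert b.com -> 10.0.0.2 (expiry=46+3=49). clock=46
Op 25: insert b.com -> 10.0.0.4 (expiry=46+4=50). clock=46
Op 26: tick 9 -> clock=55. purged={b.com}
Op 27: insert c.com -> 10.0.0.3 (expiry=55+2=57). clock=55
Final clock = 55
Final cache (unexpired): {c.com} -> size=1

Answer: clock=55 cache_size=1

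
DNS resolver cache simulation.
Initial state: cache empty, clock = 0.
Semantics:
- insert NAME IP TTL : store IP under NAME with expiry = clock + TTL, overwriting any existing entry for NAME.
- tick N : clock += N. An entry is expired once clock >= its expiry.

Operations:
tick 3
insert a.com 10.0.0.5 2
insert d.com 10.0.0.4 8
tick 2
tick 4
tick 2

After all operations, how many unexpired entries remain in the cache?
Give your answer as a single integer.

Answer: 0

Derivation:
Op 1: tick 3 -> clock=3.
Op 2: insert a.com -> 10.0.0.5 (expiry=3+2=5). clock=3
Op 3: insert d.com -> 10.0.0.4 (expiry=3+8=11). clock=3
Op 4: tick 2 -> clock=5. purged={a.com}
Op 5: tick 4 -> clock=9.
Op 6: tick 2 -> clock=11. purged={d.com}
Final cache (unexpired): {} -> size=0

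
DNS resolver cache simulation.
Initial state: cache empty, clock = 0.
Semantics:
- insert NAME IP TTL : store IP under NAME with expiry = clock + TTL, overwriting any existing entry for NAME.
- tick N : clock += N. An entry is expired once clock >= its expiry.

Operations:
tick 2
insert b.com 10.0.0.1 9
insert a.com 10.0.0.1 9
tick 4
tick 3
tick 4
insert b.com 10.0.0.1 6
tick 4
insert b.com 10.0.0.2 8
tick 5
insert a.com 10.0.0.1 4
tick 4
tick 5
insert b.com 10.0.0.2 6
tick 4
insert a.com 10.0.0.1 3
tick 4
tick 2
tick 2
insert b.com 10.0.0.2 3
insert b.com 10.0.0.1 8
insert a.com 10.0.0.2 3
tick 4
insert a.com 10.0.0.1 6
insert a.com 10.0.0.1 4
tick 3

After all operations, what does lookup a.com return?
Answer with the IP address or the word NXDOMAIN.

Answer: 10.0.0.1

Derivation:
Op 1: tick 2 -> clock=2.
Op 2: insert b.com -> 10.0.0.1 (expiry=2+9=11). clock=2
Op 3: insert a.com -> 10.0.0.1 (expiry=2+9=11). clock=2
Op 4: tick 4 -> clock=6.
Op 5: tick 3 -> clock=9.
Op 6: tick 4 -> clock=13. purged={a.com,b.com}
Op 7: insert b.com -> 10.0.0.1 (expiry=13+6=19). clock=13
Op 8: tick 4 -> clock=17.
Op 9: insert b.com -> 10.0.0.2 (expiry=17+8=25). clock=17
Op 10: tick 5 -> clock=22.
Op 11: insert a.com -> 10.0.0.1 (expiry=22+4=26). clock=22
Op 12: tick 4 -> clock=26. purged={a.com,b.com}
Op 13: tick 5 -> clock=31.
Op 14: insert b.com -> 10.0.0.2 (expiry=31+6=37). clock=31
Op 15: tick 4 -> clock=35.
Op 16: insert a.com -> 10.0.0.1 (expiry=35+3=38). clock=35
Op 17: tick 4 -> clock=39. purged={a.com,b.com}
Op 18: tick 2 -> clock=41.
Op 19: tick 2 -> clock=43.
Op 20: insert b.com -> 10.0.0.2 (expiry=43+3=46). clock=43
Op 21: insert b.com -> 10.0.0.1 (expiry=43+8=51). clock=43
Op 22: insert a.com -> 10.0.0.2 (expiry=43+3=46). clock=43
Op 23: tick 4 -> clock=47. purged={a.com}
Op 24: insert a.com -> 10.0.0.1 (expiry=47+6=53). clock=47
Op 25: insert a.com -> 10.0.0.1 (expiry=47+4=51). clock=47
Op 26: tick 3 -> clock=50.
lookup a.com: present, ip=10.0.0.1 expiry=51 > clock=50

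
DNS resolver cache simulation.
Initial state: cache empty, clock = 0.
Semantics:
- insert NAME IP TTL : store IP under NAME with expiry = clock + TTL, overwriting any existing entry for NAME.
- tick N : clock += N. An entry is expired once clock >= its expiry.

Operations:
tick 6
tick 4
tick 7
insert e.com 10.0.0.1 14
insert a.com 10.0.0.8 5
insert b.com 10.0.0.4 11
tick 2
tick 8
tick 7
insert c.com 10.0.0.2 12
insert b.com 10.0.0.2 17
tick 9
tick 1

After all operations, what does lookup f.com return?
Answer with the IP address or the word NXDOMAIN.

Answer: NXDOMAIN

Derivation:
Op 1: tick 6 -> clock=6.
Op 2: tick 4 -> clock=10.
Op 3: tick 7 -> clock=17.
Op 4: insert e.com -> 10.0.0.1 (expiry=17+14=31). clock=17
Op 5: insert a.com -> 10.0.0.8 (expiry=17+5=22). clock=17
Op 6: insert b.com -> 10.0.0.4 (expiry=17+11=28). clock=17
Op 7: tick 2 -> clock=19.
Op 8: tick 8 -> clock=27. purged={a.com}
Op 9: tick 7 -> clock=34. purged={b.com,e.com}
Op 10: insert c.com -> 10.0.0.2 (expiry=34+12=46). clock=34
Op 11: insert b.com -> 10.0.0.2 (expiry=34+17=51). clock=34
Op 12: tick 9 -> clock=43.
Op 13: tick 1 -> clock=44.
lookup f.com: not in cache (expired or never inserted)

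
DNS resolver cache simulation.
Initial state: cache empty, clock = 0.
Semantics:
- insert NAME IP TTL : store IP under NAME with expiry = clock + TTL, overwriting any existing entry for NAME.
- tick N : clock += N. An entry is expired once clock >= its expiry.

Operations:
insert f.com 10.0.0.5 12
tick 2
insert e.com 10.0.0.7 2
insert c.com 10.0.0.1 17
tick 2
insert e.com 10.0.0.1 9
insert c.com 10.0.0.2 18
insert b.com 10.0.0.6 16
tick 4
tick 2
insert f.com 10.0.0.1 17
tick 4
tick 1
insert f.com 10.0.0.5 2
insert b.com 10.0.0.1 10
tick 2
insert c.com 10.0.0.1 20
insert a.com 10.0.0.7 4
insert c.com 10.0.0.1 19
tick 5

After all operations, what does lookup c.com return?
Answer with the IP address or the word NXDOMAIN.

Op 1: insert f.com -> 10.0.0.5 (expiry=0+12=12). clock=0
Op 2: tick 2 -> clock=2.
Op 3: insert e.com -> 10.0.0.7 (expiry=2+2=4). clock=2
Op 4: insert c.com -> 10.0.0.1 (expiry=2+17=19). clock=2
Op 5: tick 2 -> clock=4. purged={e.com}
Op 6: insert e.com -> 10.0.0.1 (expiry=4+9=13). clock=4
Op 7: insert c.com -> 10.0.0.2 (expiry=4+18=22). clock=4
Op 8: insert b.com -> 10.0.0.6 (expiry=4+16=20). clock=4
Op 9: tick 4 -> clock=8.
Op 10: tick 2 -> clock=10.
Op 11: insert f.com -> 10.0.0.1 (expiry=10+17=27). clock=10
Op 12: tick 4 -> clock=14. purged={e.com}
Op 13: tick 1 -> clock=15.
Op 14: insert f.com -> 10.0.0.5 (expiry=15+2=17). clock=15
Op 15: insert b.com -> 10.0.0.1 (expiry=15+10=25). clock=15
Op 16: tick 2 -> clock=17. purged={f.com}
Op 17: insert c.com -> 10.0.0.1 (expiry=17+20=37). clock=17
Op 18: insert a.com -> 10.0.0.7 (expiry=17+4=21). clock=17
Op 19: insert c.com -> 10.0.0.1 (expiry=17+19=36). clock=17
Op 20: tick 5 -> clock=22. purged={a.com}
lookup c.com: present, ip=10.0.0.1 expiry=36 > clock=22

Answer: 10.0.0.1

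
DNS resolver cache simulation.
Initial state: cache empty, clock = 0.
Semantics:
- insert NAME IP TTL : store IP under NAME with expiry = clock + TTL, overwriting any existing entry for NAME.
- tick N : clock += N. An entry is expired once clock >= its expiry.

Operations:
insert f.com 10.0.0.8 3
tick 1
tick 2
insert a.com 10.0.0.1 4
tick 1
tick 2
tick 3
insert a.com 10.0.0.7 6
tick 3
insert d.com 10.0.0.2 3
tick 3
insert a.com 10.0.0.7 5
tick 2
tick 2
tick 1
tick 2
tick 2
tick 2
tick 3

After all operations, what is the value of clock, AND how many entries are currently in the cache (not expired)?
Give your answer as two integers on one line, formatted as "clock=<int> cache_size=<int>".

Op 1: insert f.com -> 10.0.0.8 (expiry=0+3=3). clock=0
Op 2: tick 1 -> clock=1.
Op 3: tick 2 -> clock=3. purged={f.com}
Op 4: insert a.com -> 10.0.0.1 (expiry=3+4=7). clock=3
Op 5: tick 1 -> clock=4.
Op 6: tick 2 -> clock=6.
Op 7: tick 3 -> clock=9. purged={a.com}
Op 8: insert a.com -> 10.0.0.7 (expiry=9+6=15). clock=9
Op 9: tick 3 -> clock=12.
Op 10: insert d.com -> 10.0.0.2 (expiry=12+3=15). clock=12
Op 11: tick 3 -> clock=15. purged={a.com,d.com}
Op 12: insert a.com -> 10.0.0.7 (expiry=15+5=20). clock=15
Op 13: tick 2 -> clock=17.
Op 14: tick 2 -> clock=19.
Op 15: tick 1 -> clock=20. purged={a.com}
Op 16: tick 2 -> clock=22.
Op 17: tick 2 -> clock=24.
Op 18: tick 2 -> clock=26.
Op 19: tick 3 -> clock=29.
Final clock = 29
Final cache (unexpired): {} -> size=0

Answer: clock=29 cache_size=0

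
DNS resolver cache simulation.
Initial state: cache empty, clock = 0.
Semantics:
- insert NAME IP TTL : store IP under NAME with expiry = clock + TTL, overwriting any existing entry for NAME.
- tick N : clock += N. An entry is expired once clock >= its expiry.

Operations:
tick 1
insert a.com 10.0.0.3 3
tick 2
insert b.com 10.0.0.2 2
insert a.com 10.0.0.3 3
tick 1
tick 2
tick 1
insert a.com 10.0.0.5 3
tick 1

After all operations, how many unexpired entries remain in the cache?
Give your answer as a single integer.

Answer: 1

Derivation:
Op 1: tick 1 -> clock=1.
Op 2: insert a.com -> 10.0.0.3 (expiry=1+3=4). clock=1
Op 3: tick 2 -> clock=3.
Op 4: insert b.com -> 10.0.0.2 (expiry=3+2=5). clock=3
Op 5: insert a.com -> 10.0.0.3 (expiry=3+3=6). clock=3
Op 6: tick 1 -> clock=4.
Op 7: tick 2 -> clock=6. purged={a.com,b.com}
Op 8: tick 1 -> clock=7.
Op 9: insert a.com -> 10.0.0.5 (expiry=7+3=10). clock=7
Op 10: tick 1 -> clock=8.
Final cache (unexpired): {a.com} -> size=1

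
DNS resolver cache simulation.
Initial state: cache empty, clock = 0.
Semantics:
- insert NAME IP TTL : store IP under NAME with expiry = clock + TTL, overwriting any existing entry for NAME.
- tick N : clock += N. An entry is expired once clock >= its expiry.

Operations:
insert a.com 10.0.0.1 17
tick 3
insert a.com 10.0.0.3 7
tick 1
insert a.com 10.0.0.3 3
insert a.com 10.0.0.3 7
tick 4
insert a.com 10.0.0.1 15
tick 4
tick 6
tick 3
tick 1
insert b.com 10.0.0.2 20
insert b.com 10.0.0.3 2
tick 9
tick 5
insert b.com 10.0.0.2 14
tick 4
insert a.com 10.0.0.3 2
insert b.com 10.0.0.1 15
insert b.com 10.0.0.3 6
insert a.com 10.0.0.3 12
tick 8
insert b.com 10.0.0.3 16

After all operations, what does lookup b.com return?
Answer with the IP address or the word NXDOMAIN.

Op 1: insert a.com -> 10.0.0.1 (expiry=0+17=17). clock=0
Op 2: tick 3 -> clock=3.
Op 3: insert a.com -> 10.0.0.3 (expiry=3+7=10). clock=3
Op 4: tick 1 -> clock=4.
Op 5: insert a.com -> 10.0.0.3 (expiry=4+3=7). clock=4
Op 6: insert a.com -> 10.0.0.3 (expiry=4+7=11). clock=4
Op 7: tick 4 -> clock=8.
Op 8: insert a.com -> 10.0.0.1 (expiry=8+15=23). clock=8
Op 9: tick 4 -> clock=12.
Op 10: tick 6 -> clock=18.
Op 11: tick 3 -> clock=21.
Op 12: tick 1 -> clock=22.
Op 13: insert b.com -> 10.0.0.2 (expiry=22+20=42). clock=22
Op 14: insert b.com -> 10.0.0.3 (expiry=22+2=24). clock=22
Op 15: tick 9 -> clock=31. purged={a.com,b.com}
Op 16: tick 5 -> clock=36.
Op 17: insert b.com -> 10.0.0.2 (expiry=36+14=50). clock=36
Op 18: tick 4 -> clock=40.
Op 19: insert a.com -> 10.0.0.3 (expiry=40+2=42). clock=40
Op 20: insert b.com -> 10.0.0.1 (expiry=40+15=55). clock=40
Op 21: insert b.com -> 10.0.0.3 (expiry=40+6=46). clock=40
Op 22: insert a.com -> 10.0.0.3 (expiry=40+12=52). clock=40
Op 23: tick 8 -> clock=48. purged={b.com}
Op 24: insert b.com -> 10.0.0.3 (expiry=48+16=64). clock=48
lookup b.com: present, ip=10.0.0.3 expiry=64 > clock=48

Answer: 10.0.0.3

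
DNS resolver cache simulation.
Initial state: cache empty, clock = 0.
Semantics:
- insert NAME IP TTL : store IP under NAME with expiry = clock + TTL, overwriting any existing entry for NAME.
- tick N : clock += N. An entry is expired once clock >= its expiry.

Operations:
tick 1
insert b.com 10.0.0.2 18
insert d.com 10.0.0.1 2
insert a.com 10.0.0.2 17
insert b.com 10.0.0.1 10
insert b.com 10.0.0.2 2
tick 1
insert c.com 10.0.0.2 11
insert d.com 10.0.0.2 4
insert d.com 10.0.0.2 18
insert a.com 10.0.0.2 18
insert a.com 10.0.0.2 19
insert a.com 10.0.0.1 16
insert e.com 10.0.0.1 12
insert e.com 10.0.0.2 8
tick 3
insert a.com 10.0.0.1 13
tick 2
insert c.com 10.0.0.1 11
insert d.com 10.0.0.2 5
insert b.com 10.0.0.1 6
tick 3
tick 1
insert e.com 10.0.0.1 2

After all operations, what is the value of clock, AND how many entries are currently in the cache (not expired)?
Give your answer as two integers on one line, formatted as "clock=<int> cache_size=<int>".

Answer: clock=11 cache_size=5

Derivation:
Op 1: tick 1 -> clock=1.
Op 2: insert b.com -> 10.0.0.2 (expiry=1+18=19). clock=1
Op 3: insert d.com -> 10.0.0.1 (expiry=1+2=3). clock=1
Op 4: insert a.com -> 10.0.0.2 (expiry=1+17=18). clock=1
Op 5: insert b.com -> 10.0.0.1 (expiry=1+10=11). clock=1
Op 6: insert b.com -> 10.0.0.2 (expiry=1+2=3). clock=1
Op 7: tick 1 -> clock=2.
Op 8: insert c.com -> 10.0.0.2 (expiry=2+11=13). clock=2
Op 9: insert d.com -> 10.0.0.2 (expiry=2+4=6). clock=2
Op 10: insert d.com -> 10.0.0.2 (expiry=2+18=20). clock=2
Op 11: insert a.com -> 10.0.0.2 (expiry=2+18=20). clock=2
Op 12: insert a.com -> 10.0.0.2 (expiry=2+19=21). clock=2
Op 13: insert a.com -> 10.0.0.1 (expiry=2+16=18). clock=2
Op 14: insert e.com -> 10.0.0.1 (expiry=2+12=14). clock=2
Op 15: insert e.com -> 10.0.0.2 (expiry=2+8=10). clock=2
Op 16: tick 3 -> clock=5. purged={b.com}
Op 17: insert a.com -> 10.0.0.1 (expiry=5+13=18). clock=5
Op 18: tick 2 -> clock=7.
Op 19: insert c.com -> 10.0.0.1 (expiry=7+11=18). clock=7
Op 20: insert d.com -> 10.0.0.2 (expiry=7+5=12). clock=7
Op 21: insert b.com -> 10.0.0.1 (expiry=7+6=13). clock=7
Op 22: tick 3 -> clock=10. purged={e.com}
Op 23: tick 1 -> clock=11.
Op 24: insert e.com -> 10.0.0.1 (expiry=11+2=13). clock=11
Final clock = 11
Final cache (unexpired): {a.com,b.com,c.com,d.com,e.com} -> size=5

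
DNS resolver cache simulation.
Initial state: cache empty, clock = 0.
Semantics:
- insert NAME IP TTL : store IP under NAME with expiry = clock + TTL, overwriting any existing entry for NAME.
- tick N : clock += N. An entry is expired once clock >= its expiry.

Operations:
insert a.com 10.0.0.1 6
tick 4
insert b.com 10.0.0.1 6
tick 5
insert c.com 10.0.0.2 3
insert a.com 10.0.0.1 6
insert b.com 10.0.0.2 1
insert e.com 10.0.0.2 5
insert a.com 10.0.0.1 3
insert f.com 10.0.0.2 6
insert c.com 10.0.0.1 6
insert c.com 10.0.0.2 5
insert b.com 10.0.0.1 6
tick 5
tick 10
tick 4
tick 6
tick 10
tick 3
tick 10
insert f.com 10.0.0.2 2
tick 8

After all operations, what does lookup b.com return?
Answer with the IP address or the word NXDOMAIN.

Answer: NXDOMAIN

Derivation:
Op 1: insert a.com -> 10.0.0.1 (expiry=0+6=6). clock=0
Op 2: tick 4 -> clock=4.
Op 3: insert b.com -> 10.0.0.1 (expiry=4+6=10). clock=4
Op 4: tick 5 -> clock=9. purged={a.com}
Op 5: insert c.com -> 10.0.0.2 (expiry=9+3=12). clock=9
Op 6: insert a.com -> 10.0.0.1 (expiry=9+6=15). clock=9
Op 7: insert b.com -> 10.0.0.2 (expiry=9+1=10). clock=9
Op 8: insert e.com -> 10.0.0.2 (expiry=9+5=14). clock=9
Op 9: insert a.com -> 10.0.0.1 (expiry=9+3=12). clock=9
Op 10: insert f.com -> 10.0.0.2 (expiry=9+6=15). clock=9
Op 11: insert c.com -> 10.0.0.1 (expiry=9+6=15). clock=9
Op 12: insert c.com -> 10.0.0.2 (expiry=9+5=14). clock=9
Op 13: insert b.com -> 10.0.0.1 (expiry=9+6=15). clock=9
Op 14: tick 5 -> clock=14. purged={a.com,c.com,e.com}
Op 15: tick 10 -> clock=24. purged={b.com,f.com}
Op 16: tick 4 -> clock=28.
Op 17: tick 6 -> clock=34.
Op 18: tick 10 -> clock=44.
Op 19: tick 3 -> clock=47.
Op 20: tick 10 -> clock=57.
Op 21: insert f.com -> 10.0.0.2 (expiry=57+2=59). clock=57
Op 22: tick 8 -> clock=65. purged={f.com}
lookup b.com: not in cache (expired or never inserted)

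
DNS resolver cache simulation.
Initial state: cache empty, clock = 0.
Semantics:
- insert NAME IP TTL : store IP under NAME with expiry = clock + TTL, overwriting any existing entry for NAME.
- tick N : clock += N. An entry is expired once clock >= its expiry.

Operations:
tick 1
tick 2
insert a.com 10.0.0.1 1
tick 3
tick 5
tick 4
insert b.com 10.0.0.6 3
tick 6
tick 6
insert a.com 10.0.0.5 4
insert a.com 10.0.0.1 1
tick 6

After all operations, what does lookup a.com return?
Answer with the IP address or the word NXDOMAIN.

Op 1: tick 1 -> clock=1.
Op 2: tick 2 -> clock=3.
Op 3: insert a.com -> 10.0.0.1 (expiry=3+1=4). clock=3
Op 4: tick 3 -> clock=6. purged={a.com}
Op 5: tick 5 -> clock=11.
Op 6: tick 4 -> clock=15.
Op 7: insert b.com -> 10.0.0.6 (expiry=15+3=18). clock=15
Op 8: tick 6 -> clock=21. purged={b.com}
Op 9: tick 6 -> clock=27.
Op 10: insert a.com -> 10.0.0.5 (expiry=27+4=31). clock=27
Op 11: insert a.com -> 10.0.0.1 (expiry=27+1=28). clock=27
Op 12: tick 6 -> clock=33. purged={a.com}
lookup a.com: not in cache (expired or never inserted)

Answer: NXDOMAIN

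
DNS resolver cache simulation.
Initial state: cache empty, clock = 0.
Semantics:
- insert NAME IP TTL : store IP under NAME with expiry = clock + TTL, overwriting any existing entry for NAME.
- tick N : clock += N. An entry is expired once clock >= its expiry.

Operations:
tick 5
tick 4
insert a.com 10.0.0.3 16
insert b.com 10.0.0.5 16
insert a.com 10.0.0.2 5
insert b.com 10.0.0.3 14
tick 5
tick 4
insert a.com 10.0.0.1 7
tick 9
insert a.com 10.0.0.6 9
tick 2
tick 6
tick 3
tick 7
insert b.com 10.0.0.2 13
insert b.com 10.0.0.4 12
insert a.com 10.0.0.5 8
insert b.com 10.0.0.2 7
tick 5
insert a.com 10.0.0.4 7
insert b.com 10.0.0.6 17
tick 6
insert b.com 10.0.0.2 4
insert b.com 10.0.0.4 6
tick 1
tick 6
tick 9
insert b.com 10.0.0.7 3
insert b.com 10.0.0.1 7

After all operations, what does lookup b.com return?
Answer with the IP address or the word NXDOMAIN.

Answer: 10.0.0.1

Derivation:
Op 1: tick 5 -> clock=5.
Op 2: tick 4 -> clock=9.
Op 3: insert a.com -> 10.0.0.3 (expiry=9+16=25). clock=9
Op 4: insert b.com -> 10.0.0.5 (expiry=9+16=25). clock=9
Op 5: insert a.com -> 10.0.0.2 (expiry=9+5=14). clock=9
Op 6: insert b.com -> 10.0.0.3 (expiry=9+14=23). clock=9
Op 7: tick 5 -> clock=14. purged={a.com}
Op 8: tick 4 -> clock=18.
Op 9: insert a.com -> 10.0.0.1 (expiry=18+7=25). clock=18
Op 10: tick 9 -> clock=27. purged={a.com,b.com}
Op 11: insert a.com -> 10.0.0.6 (expiry=27+9=36). clock=27
Op 12: tick 2 -> clock=29.
Op 13: tick 6 -> clock=35.
Op 14: tick 3 -> clock=38. purged={a.com}
Op 15: tick 7 -> clock=45.
Op 16: insert b.com -> 10.0.0.2 (expiry=45+13=58). clock=45
Op 17: insert b.com -> 10.0.0.4 (expiry=45+12=57). clock=45
Op 18: insert a.com -> 10.0.0.5 (expiry=45+8=53). clock=45
Op 19: insert b.com -> 10.0.0.2 (expiry=45+7=52). clock=45
Op 20: tick 5 -> clock=50.
Op 21: insert a.com -> 10.0.0.4 (expiry=50+7=57). clock=50
Op 22: insert b.com -> 10.0.0.6 (expiry=50+17=67). clock=50
Op 23: tick 6 -> clock=56.
Op 24: insert b.com -> 10.0.0.2 (expiry=56+4=60). clock=56
Op 25: insert b.com -> 10.0.0.4 (expiry=56+6=62). clock=56
Op 26: tick 1 -> clock=57. purged={a.com}
Op 27: tick 6 -> clock=63. purged={b.com}
Op 28: tick 9 -> clock=72.
Op 29: insert b.com -> 10.0.0.7 (expiry=72+3=75). clock=72
Op 30: insert b.com -> 10.0.0.1 (expiry=72+7=79). clock=72
lookup b.com: present, ip=10.0.0.1 expiry=79 > clock=72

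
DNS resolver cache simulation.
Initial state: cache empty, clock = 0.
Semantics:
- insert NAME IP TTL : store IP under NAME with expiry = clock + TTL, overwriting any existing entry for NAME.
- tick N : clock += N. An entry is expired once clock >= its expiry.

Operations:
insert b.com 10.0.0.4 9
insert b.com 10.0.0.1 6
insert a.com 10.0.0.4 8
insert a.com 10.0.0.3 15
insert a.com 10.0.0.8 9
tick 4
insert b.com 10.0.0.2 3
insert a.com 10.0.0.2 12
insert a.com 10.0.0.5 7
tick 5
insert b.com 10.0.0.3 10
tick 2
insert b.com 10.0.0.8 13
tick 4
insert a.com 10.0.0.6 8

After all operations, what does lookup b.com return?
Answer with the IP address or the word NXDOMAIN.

Op 1: insert b.com -> 10.0.0.4 (expiry=0+9=9). clock=0
Op 2: insert b.com -> 10.0.0.1 (expiry=0+6=6). clock=0
Op 3: insert a.com -> 10.0.0.4 (expiry=0+8=8). clock=0
Op 4: insert a.com -> 10.0.0.3 (expiry=0+15=15). clock=0
Op 5: insert a.com -> 10.0.0.8 (expiry=0+9=9). clock=0
Op 6: tick 4 -> clock=4.
Op 7: insert b.com -> 10.0.0.2 (expiry=4+3=7). clock=4
Op 8: insert a.com -> 10.0.0.2 (expiry=4+12=16). clock=4
Op 9: insert a.com -> 10.0.0.5 (expiry=4+7=11). clock=4
Op 10: tick 5 -> clock=9. purged={b.com}
Op 11: insert b.com -> 10.0.0.3 (expiry=9+10=19). clock=9
Op 12: tick 2 -> clock=11. purged={a.com}
Op 13: insert b.com -> 10.0.0.8 (expiry=11+13=24). clock=11
Op 14: tick 4 -> clock=15.
Op 15: insert a.com -> 10.0.0.6 (expiry=15+8=23). clock=15
lookup b.com: present, ip=10.0.0.8 expiry=24 > clock=15

Answer: 10.0.0.8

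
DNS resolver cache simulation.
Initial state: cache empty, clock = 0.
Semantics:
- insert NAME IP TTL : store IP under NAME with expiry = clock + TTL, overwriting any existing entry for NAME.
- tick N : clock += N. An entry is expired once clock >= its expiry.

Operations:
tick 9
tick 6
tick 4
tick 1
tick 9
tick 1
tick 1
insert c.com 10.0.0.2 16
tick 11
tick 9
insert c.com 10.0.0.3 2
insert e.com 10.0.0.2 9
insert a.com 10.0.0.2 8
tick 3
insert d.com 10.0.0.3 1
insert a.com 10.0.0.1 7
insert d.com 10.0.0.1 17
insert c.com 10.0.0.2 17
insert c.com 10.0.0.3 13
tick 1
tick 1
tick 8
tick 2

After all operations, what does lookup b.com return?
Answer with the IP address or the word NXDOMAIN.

Op 1: tick 9 -> clock=9.
Op 2: tick 6 -> clock=15.
Op 3: tick 4 -> clock=19.
Op 4: tick 1 -> clock=20.
Op 5: tick 9 -> clock=29.
Op 6: tick 1 -> clock=30.
Op 7: tick 1 -> clock=31.
Op 8: insert c.com -> 10.0.0.2 (expiry=31+16=47). clock=31
Op 9: tick 11 -> clock=42.
Op 10: tick 9 -> clock=51. purged={c.com}
Op 11: insert c.com -> 10.0.0.3 (expiry=51+2=53). clock=51
Op 12: insert e.com -> 10.0.0.2 (expiry=51+9=60). clock=51
Op 13: insert a.com -> 10.0.0.2 (expiry=51+8=59). clock=51
Op 14: tick 3 -> clock=54. purged={c.com}
Op 15: insert d.com -> 10.0.0.3 (expiry=54+1=55). clock=54
Op 16: insert a.com -> 10.0.0.1 (expiry=54+7=61). clock=54
Op 17: insert d.com -> 10.0.0.1 (expiry=54+17=71). clock=54
Op 18: insert c.com -> 10.0.0.2 (expiry=54+17=71). clock=54
Op 19: insert c.com -> 10.0.0.3 (expiry=54+13=67). clock=54
Op 20: tick 1 -> clock=55.
Op 21: tick 1 -> clock=56.
Op 22: tick 8 -> clock=64. purged={a.com,e.com}
Op 23: tick 2 -> clock=66.
lookup b.com: not in cache (expired or never inserted)

Answer: NXDOMAIN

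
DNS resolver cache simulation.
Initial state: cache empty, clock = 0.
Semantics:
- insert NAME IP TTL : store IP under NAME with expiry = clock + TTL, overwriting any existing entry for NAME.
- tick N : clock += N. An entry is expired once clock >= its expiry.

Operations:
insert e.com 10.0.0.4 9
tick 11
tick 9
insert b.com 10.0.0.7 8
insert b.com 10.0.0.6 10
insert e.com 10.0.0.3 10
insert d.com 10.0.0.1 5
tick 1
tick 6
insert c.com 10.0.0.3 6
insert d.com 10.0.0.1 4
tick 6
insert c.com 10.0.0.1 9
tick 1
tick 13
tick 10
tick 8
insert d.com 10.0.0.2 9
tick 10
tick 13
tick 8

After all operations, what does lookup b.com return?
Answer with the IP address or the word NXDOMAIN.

Op 1: insert e.com -> 10.0.0.4 (expiry=0+9=9). clock=0
Op 2: tick 11 -> clock=11. purged={e.com}
Op 3: tick 9 -> clock=20.
Op 4: insert b.com -> 10.0.0.7 (expiry=20+8=28). clock=20
Op 5: insert b.com -> 10.0.0.6 (expiry=20+10=30). clock=20
Op 6: insert e.com -> 10.0.0.3 (expiry=20+10=30). clock=20
Op 7: insert d.com -> 10.0.0.1 (expiry=20+5=25). clock=20
Op 8: tick 1 -> clock=21.
Op 9: tick 6 -> clock=27. purged={d.com}
Op 10: insert c.com -> 10.0.0.3 (expiry=27+6=33). clock=27
Op 11: insert d.com -> 10.0.0.1 (expiry=27+4=31). clock=27
Op 12: tick 6 -> clock=33. purged={b.com,c.com,d.com,e.com}
Op 13: insert c.com -> 10.0.0.1 (expiry=33+9=42). clock=33
Op 14: tick 1 -> clock=34.
Op 15: tick 13 -> clock=47. purged={c.com}
Op 16: tick 10 -> clock=57.
Op 17: tick 8 -> clock=65.
Op 18: insert d.com -> 10.0.0.2 (expiry=65+9=74). clock=65
Op 19: tick 10 -> clock=75. purged={d.com}
Op 20: tick 13 -> clock=88.
Op 21: tick 8 -> clock=96.
lookup b.com: not in cache (expired or never inserted)

Answer: NXDOMAIN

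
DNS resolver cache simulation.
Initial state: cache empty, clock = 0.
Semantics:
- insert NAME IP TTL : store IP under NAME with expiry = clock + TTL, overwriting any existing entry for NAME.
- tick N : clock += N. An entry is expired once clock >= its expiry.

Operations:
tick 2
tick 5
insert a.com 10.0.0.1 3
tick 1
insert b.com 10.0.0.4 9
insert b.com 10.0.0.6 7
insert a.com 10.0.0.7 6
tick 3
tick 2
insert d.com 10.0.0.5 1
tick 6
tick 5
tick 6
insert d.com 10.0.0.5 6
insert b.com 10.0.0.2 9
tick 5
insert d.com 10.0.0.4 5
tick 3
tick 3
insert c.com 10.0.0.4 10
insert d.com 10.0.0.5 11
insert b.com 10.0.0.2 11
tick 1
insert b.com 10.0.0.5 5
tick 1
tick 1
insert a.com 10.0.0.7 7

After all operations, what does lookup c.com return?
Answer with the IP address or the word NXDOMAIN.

Answer: 10.0.0.4

Derivation:
Op 1: tick 2 -> clock=2.
Op 2: tick 5 -> clock=7.
Op 3: insert a.com -> 10.0.0.1 (expiry=7+3=10). clock=7
Op 4: tick 1 -> clock=8.
Op 5: insert b.com -> 10.0.0.4 (expiry=8+9=17). clock=8
Op 6: insert b.com -> 10.0.0.6 (expiry=8+7=15). clock=8
Op 7: insert a.com -> 10.0.0.7 (expiry=8+6=14). clock=8
Op 8: tick 3 -> clock=11.
Op 9: tick 2 -> clock=13.
Op 10: insert d.com -> 10.0.0.5 (expiry=13+1=14). clock=13
Op 11: tick 6 -> clock=19. purged={a.com,b.com,d.com}
Op 12: tick 5 -> clock=24.
Op 13: tick 6 -> clock=30.
Op 14: insert d.com -> 10.0.0.5 (expiry=30+6=36). clock=30
Op 15: insert b.com -> 10.0.0.2 (expiry=30+9=39). clock=30
Op 16: tick 5 -> clock=35.
Op 17: insert d.com -> 10.0.0.4 (expiry=35+5=40). clock=35
Op 18: tick 3 -> clock=38.
Op 19: tick 3 -> clock=41. purged={b.com,d.com}
Op 20: insert c.com -> 10.0.0.4 (expiry=41+10=51). clock=41
Op 21: insert d.com -> 10.0.0.5 (expiry=41+11=52). clock=41
Op 22: insert b.com -> 10.0.0.2 (expiry=41+11=52). clock=41
Op 23: tick 1 -> clock=42.
Op 24: insert b.com -> 10.0.0.5 (expiry=42+5=47). clock=42
Op 25: tick 1 -> clock=43.
Op 26: tick 1 -> clock=44.
Op 27: insert a.com -> 10.0.0.7 (expiry=44+7=51). clock=44
lookup c.com: present, ip=10.0.0.4 expiry=51 > clock=44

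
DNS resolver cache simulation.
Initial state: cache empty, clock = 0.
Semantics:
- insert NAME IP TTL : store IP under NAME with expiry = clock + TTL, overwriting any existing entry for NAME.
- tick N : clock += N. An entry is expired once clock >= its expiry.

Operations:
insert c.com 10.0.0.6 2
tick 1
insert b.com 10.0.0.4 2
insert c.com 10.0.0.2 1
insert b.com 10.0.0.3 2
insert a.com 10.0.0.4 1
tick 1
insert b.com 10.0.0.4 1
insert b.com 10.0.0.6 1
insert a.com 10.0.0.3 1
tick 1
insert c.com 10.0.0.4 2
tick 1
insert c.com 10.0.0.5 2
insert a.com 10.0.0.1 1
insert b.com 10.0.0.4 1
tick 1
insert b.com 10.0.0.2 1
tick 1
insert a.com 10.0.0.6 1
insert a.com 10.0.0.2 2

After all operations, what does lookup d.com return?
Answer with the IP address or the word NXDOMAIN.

Answer: NXDOMAIN

Derivation:
Op 1: insert c.com -> 10.0.0.6 (expiry=0+2=2). clock=0
Op 2: tick 1 -> clock=1.
Op 3: insert b.com -> 10.0.0.4 (expiry=1+2=3). clock=1
Op 4: insert c.com -> 10.0.0.2 (expiry=1+1=2). clock=1
Op 5: insert b.com -> 10.0.0.3 (expiry=1+2=3). clock=1
Op 6: insert a.com -> 10.0.0.4 (expiry=1+1=2). clock=1
Op 7: tick 1 -> clock=2. purged={a.com,c.com}
Op 8: insert b.com -> 10.0.0.4 (expiry=2+1=3). clock=2
Op 9: insert b.com -> 10.0.0.6 (expiry=2+1=3). clock=2
Op 10: insert a.com -> 10.0.0.3 (expiry=2+1=3). clock=2
Op 11: tick 1 -> clock=3. purged={a.com,b.com}
Op 12: insert c.com -> 10.0.0.4 (expiry=3+2=5). clock=3
Op 13: tick 1 -> clock=4.
Op 14: insert c.com -> 10.0.0.5 (expiry=4+2=6). clock=4
Op 15: insert a.com -> 10.0.0.1 (expiry=4+1=5). clock=4
Op 16: insert b.com -> 10.0.0.4 (expiry=4+1=5). clock=4
Op 17: tick 1 -> clock=5. purged={a.com,b.com}
Op 18: insert b.com -> 10.0.0.2 (expiry=5+1=6). clock=5
Op 19: tick 1 -> clock=6. purged={b.com,c.com}
Op 20: insert a.com -> 10.0.0.6 (expiry=6+1=7). clock=6
Op 21: insert a.com -> 10.0.0.2 (expiry=6+2=8). clock=6
lookup d.com: not in cache (expired or never inserted)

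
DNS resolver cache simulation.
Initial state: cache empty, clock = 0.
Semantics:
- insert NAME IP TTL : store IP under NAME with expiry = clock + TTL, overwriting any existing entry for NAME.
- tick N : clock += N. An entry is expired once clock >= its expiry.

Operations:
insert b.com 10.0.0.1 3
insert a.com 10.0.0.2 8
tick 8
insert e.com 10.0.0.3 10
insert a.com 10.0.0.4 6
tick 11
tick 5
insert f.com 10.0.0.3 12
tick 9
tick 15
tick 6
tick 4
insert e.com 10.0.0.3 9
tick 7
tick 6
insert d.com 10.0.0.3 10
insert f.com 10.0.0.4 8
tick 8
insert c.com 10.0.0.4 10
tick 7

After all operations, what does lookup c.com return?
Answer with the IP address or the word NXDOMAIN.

Answer: 10.0.0.4

Derivation:
Op 1: insert b.com -> 10.0.0.1 (expiry=0+3=3). clock=0
Op 2: insert a.com -> 10.0.0.2 (expiry=0+8=8). clock=0
Op 3: tick 8 -> clock=8. purged={a.com,b.com}
Op 4: insert e.com -> 10.0.0.3 (expiry=8+10=18). clock=8
Op 5: insert a.com -> 10.0.0.4 (expiry=8+6=14). clock=8
Op 6: tick 11 -> clock=19. purged={a.com,e.com}
Op 7: tick 5 -> clock=24.
Op 8: insert f.com -> 10.0.0.3 (expiry=24+12=36). clock=24
Op 9: tick 9 -> clock=33.
Op 10: tick 15 -> clock=48. purged={f.com}
Op 11: tick 6 -> clock=54.
Op 12: tick 4 -> clock=58.
Op 13: insert e.com -> 10.0.0.3 (expiry=58+9=67). clock=58
Op 14: tick 7 -> clock=65.
Op 15: tick 6 -> clock=71. purged={e.com}
Op 16: insert d.com -> 10.0.0.3 (expiry=71+10=81). clock=71
Op 17: insert f.com -> 10.0.0.4 (expiry=71+8=79). clock=71
Op 18: tick 8 -> clock=79. purged={f.com}
Op 19: insert c.com -> 10.0.0.4 (expiry=79+10=89). clock=79
Op 20: tick 7 -> clock=86. purged={d.com}
lookup c.com: present, ip=10.0.0.4 expiry=89 > clock=86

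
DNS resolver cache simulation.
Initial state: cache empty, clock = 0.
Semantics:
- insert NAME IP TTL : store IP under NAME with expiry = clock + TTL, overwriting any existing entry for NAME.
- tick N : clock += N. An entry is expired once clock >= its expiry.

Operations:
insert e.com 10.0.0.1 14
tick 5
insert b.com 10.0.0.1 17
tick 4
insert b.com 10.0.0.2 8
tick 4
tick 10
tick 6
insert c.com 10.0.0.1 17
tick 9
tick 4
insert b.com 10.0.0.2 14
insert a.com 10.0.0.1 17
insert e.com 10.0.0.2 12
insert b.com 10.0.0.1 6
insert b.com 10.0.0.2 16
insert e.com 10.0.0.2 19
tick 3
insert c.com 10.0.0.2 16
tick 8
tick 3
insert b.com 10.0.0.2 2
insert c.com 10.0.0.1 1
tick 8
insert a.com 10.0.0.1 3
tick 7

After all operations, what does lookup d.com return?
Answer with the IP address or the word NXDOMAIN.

Op 1: insert e.com -> 10.0.0.1 (expiry=0+14=14). clock=0
Op 2: tick 5 -> clock=5.
Op 3: insert b.com -> 10.0.0.1 (expiry=5+17=22). clock=5
Op 4: tick 4 -> clock=9.
Op 5: insert b.com -> 10.0.0.2 (expiry=9+8=17). clock=9
Op 6: tick 4 -> clock=13.
Op 7: tick 10 -> clock=23. purged={b.com,e.com}
Op 8: tick 6 -> clock=29.
Op 9: insert c.com -> 10.0.0.1 (expiry=29+17=46). clock=29
Op 10: tick 9 -> clock=38.
Op 11: tick 4 -> clock=42.
Op 12: insert b.com -> 10.0.0.2 (expiry=42+14=56). clock=42
Op 13: insert a.com -> 10.0.0.1 (expiry=42+17=59). clock=42
Op 14: insert e.com -> 10.0.0.2 (expiry=42+12=54). clock=42
Op 15: insert b.com -> 10.0.0.1 (expiry=42+6=48). clock=42
Op 16: insert b.com -> 10.0.0.2 (expiry=42+16=58). clock=42
Op 17: insert e.com -> 10.0.0.2 (expiry=42+19=61). clock=42
Op 18: tick 3 -> clock=45.
Op 19: insert c.com -> 10.0.0.2 (expiry=45+16=61). clock=45
Op 20: tick 8 -> clock=53.
Op 21: tick 3 -> clock=56.
Op 22: insert b.com -> 10.0.0.2 (expiry=56+2=58). clock=56
Op 23: insert c.com -> 10.0.0.1 (expiry=56+1=57). clock=56
Op 24: tick 8 -> clock=64. purged={a.com,b.com,c.com,e.com}
Op 25: insert a.com -> 10.0.0.1 (expiry=64+3=67). clock=64
Op 26: tick 7 -> clock=71. purged={a.com}
lookup d.com: not in cache (expired or never inserted)

Answer: NXDOMAIN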